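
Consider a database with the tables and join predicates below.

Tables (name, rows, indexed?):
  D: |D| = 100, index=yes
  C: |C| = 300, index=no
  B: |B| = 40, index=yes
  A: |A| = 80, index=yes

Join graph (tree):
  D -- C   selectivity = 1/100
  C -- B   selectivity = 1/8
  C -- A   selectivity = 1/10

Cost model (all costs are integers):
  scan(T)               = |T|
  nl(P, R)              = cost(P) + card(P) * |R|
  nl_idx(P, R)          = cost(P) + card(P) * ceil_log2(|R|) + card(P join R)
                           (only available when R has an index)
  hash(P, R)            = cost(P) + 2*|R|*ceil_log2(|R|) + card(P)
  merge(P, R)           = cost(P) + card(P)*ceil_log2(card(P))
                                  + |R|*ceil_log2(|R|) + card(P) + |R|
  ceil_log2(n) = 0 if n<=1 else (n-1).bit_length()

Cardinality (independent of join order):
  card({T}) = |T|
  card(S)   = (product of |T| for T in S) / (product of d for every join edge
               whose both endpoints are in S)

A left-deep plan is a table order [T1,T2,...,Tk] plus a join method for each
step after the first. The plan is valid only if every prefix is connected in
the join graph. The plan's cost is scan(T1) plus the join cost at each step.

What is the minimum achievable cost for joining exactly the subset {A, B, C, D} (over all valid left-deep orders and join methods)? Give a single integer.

5400

Selinger DP over subsets of {A,B,C,D}:
  {D}: scan cost=100, card=100
  {C}: scan cost=300, card=300
  {B}: scan cost=40, card=40
  {A}: scan cost=80, card=80
  {CD}: card=300; try (D,hash)→2000, (D,nl_idx)→2700, (C,merge)→3900, (D,merge)→4100, (C,hash)→5600, (C,nl)→30100 …(+1); best=2000 via (D,hash)
  {BC}: card=1500; try (B,hash)→1080, (C,merge)→3320, (B,merge)→3580, (B,nl_idx)→3600, (C,hash)→5480, (C,nl)→12040 …(+1); best=1080 via (B,hash)
  {AC}: card=2400; try (A,hash)→1720, (C,merge)→3720, (A,merge)→3940, (A,nl_idx)→4800, (C,hash)→5560, (C,nl)→24080 …(+1); best=1720 via (A,hash)
  {BCD}: card=1500; try (B,hash)→2780, (D,hash)→3980, (B,merge)→5280, (B,nl_idx)→5300, (D,nl_idx)→13080, (B,nl)→14000 …(+2); best=2780 via (B,hash)
  {ACD}: card=2400; try (A,hash)→3420, (D,hash)→5520, (A,merge)→5640, (A,nl_idx)→6500, (D,nl_idx)→20920, (A,nl)→26000 …(+2); best=3420 via (A,hash)
  {ABC}: card=12000; try (A,hash)→3700, (B,hash)→4600, (A,merge)→19720, (A,nl_idx)→23580, (B,nl_idx)→28120, (B,merge)→33200 …(+2); best=3700 via (A,hash)
  {ABCD}: card=12000; try (A,hash)→5400, (B,hash)→6300, (D,hash)→17100, (A,merge)→21420, (A,nl_idx)→25280, (B,nl_idx)→29820 …(+6); best=5400 via (A,hash)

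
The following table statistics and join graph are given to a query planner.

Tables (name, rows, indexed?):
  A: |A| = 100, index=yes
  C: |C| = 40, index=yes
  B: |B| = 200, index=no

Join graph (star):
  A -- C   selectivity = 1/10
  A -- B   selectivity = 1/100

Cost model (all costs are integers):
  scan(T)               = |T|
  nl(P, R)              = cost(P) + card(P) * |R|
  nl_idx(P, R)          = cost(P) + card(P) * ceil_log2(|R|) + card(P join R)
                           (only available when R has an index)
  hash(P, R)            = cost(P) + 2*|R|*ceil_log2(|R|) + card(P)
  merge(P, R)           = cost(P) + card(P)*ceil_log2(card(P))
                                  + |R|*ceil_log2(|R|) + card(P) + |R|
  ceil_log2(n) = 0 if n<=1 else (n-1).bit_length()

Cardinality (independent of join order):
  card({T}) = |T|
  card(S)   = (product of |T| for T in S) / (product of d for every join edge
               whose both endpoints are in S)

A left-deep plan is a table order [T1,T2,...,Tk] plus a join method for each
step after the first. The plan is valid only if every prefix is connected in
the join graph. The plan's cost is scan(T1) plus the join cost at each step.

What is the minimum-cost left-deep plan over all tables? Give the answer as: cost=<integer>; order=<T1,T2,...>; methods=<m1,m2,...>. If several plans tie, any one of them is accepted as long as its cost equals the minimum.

Selinger DP (subsets sized 1..n):
  {A}: scan cost=100, card=100
  {C}: scan cost=40, card=40
  {B}: scan cost=200, card=200
  {AC}: card=400; try (C,hash)→680, (A,nl_idx)→720, (C,nl_idx)→1100, (A,merge)→1120, (C,merge)→1180, (A,hash)→1480 …(+2); best=680 via (C,hash)
  {AB}: card=200; try (A,hash)→1800, (A,nl_idx)→1800, (B,merge)→2700, (A,merge)→2800, (B,hash)→3400, (B,nl)→20100 …(+1); best=1800 via (A,hash)
  {ABC}: card=800; try (C,hash)→2480, (C,nl_idx)→3800, (C,merge)→3880, (B,hash)→4280, (B,merge)→6480, (C,nl)→9800 …(+1); best=2480 via (C,hash)

cost=2480; order=B,A,C; methods=hash,hash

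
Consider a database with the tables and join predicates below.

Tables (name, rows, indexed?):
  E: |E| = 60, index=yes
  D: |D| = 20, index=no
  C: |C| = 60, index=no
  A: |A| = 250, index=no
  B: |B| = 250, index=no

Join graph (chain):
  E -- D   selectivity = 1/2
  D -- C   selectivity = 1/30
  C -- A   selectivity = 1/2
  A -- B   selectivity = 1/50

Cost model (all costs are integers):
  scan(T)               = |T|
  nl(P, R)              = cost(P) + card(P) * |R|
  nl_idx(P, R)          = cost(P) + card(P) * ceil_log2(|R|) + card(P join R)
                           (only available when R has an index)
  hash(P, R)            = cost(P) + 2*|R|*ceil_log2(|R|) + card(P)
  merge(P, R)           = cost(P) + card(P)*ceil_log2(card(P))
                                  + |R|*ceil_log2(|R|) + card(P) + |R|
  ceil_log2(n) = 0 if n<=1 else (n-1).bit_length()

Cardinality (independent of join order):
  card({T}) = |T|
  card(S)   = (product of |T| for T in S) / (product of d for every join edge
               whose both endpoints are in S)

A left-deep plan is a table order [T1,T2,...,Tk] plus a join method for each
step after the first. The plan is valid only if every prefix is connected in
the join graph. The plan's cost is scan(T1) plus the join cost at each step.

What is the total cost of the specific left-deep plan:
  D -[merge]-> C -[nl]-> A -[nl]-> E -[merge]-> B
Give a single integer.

3162810

step 1: scan D: cost=20, card=20
step 2: join C via merge
    card(P join C) = 20*60/(30) = 40
    cost = 20 + 20*5 + 60*6 + 20 + 60 = 560
step 3: join A via nl
    card(P join A) = 40*250/(2) = 5000
    cost = 560 + 40*250 = 10560
step 4: join E via nl
    card(P join E) = 5000*60/(2) = 150000
    cost = 10560 + 5000*60 = 310560
step 5: join B via merge
    card(P join B) = 150000*250/(50) = 750000
    cost = 310560 + 150000*18 + 250*8 + 150000 + 250 = 3162810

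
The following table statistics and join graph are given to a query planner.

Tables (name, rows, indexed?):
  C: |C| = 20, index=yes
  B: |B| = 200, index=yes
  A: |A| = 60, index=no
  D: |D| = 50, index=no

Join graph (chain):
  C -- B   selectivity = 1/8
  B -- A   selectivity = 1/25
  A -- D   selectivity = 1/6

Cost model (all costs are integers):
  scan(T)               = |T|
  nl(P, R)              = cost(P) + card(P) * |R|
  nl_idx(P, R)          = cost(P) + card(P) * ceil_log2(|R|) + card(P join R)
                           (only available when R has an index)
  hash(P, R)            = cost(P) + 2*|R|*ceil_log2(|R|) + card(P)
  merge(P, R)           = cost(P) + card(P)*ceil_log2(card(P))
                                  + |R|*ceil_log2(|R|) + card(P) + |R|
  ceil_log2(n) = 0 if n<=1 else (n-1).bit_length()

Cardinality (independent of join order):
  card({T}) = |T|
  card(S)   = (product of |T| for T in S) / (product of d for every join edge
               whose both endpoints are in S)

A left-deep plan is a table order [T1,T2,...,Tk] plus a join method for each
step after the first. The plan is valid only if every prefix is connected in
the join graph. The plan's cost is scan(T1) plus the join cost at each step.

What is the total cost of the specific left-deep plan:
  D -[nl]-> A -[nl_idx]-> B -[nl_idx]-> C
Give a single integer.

41050

step 1: scan D: cost=50, card=50
step 2: join A via nl
    card(P join A) = 50*60/(6) = 500
    cost = 50 + 50*60 = 3050
step 3: join B via nl_idx
    card(P join B) = 500*200/(25) = 4000
    cost = 3050 + 500*8 + 4000 = 11050
step 4: join C via nl_idx
    card(P join C) = 4000*20/(8) = 10000
    cost = 11050 + 4000*5 + 10000 = 41050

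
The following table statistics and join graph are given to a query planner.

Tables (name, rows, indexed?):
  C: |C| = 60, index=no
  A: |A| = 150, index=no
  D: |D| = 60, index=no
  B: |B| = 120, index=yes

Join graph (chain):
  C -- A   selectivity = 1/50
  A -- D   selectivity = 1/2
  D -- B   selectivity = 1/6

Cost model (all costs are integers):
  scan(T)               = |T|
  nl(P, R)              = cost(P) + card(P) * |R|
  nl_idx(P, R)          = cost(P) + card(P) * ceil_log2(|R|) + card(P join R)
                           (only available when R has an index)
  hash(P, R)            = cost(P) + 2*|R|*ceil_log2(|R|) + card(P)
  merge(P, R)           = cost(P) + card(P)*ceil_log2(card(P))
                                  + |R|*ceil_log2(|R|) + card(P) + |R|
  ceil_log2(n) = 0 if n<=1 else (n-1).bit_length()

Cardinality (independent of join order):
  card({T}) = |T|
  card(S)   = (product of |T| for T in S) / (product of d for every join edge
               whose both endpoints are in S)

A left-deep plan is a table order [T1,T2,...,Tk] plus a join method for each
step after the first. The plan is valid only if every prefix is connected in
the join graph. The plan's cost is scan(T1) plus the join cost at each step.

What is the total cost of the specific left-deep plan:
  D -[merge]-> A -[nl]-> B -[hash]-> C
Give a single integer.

step 1: scan D: cost=60, card=60
step 2: join A via merge
    card(P join A) = 60*150/(2) = 4500
    cost = 60 + 60*6 + 150*8 + 60 + 150 = 1830
step 3: join B via nl
    card(P join B) = 4500*120/(6) = 90000
    cost = 1830 + 4500*120 = 541830
step 4: join C via hash
    card(P join C) = 90000*60/(50) = 108000
    cost = 541830 + 2*60*6 + 90000 = 632550

632550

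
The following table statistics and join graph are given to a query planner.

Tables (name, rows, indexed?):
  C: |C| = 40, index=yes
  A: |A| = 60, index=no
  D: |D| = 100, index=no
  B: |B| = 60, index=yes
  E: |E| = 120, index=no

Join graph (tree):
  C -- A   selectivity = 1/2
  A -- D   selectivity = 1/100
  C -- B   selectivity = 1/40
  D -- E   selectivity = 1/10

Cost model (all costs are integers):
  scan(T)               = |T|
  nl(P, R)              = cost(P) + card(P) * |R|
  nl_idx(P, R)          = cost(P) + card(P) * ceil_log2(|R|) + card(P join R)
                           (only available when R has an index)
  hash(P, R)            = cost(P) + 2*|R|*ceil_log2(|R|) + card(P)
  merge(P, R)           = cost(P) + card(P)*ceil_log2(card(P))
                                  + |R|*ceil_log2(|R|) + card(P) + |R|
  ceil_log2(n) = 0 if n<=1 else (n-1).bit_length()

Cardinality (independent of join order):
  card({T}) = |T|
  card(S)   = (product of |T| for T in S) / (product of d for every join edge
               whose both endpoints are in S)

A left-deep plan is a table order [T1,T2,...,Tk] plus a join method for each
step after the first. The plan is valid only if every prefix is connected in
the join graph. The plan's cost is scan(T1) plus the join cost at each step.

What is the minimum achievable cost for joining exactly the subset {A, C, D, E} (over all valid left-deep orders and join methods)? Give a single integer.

Selinger DP over subsets of {A,C,D,E}:
  {C}: scan cost=40, card=40
  {A}: scan cost=60, card=60
  {D}: scan cost=100, card=100
  {E}: scan cost=120, card=120
  {AC}: card=1200; try (C,hash)→600, (A,merge)→740, (C,merge)→760, (A,hash)→800, (C,nl_idx)→1620, (A,nl)→2440 …(+1); best=600 via (C,hash)
  {AD}: card=60; try (A,hash)→920, (D,merge)→1280, (A,merge)→1320, (D,hash)→1520, (D,nl)→6060, (A,nl)→6100; best=920 via (A,hash)
  {DE}: card=1200; try (D,hash)→1640, (E,merge)→1860, (E,hash)→1880, (D,merge)→1880, (E,nl)→12100, (D,nl)→12120; best=1640 via (D,hash)
  {ACD}: card=1200; try (C,hash)→1460, (C,merge)→1620, (C,nl_idx)→2480, (D,hash)→3200, (C,nl)→3320, (D,merge)→15800 …(+1); best=1460 via (C,hash)
  {ADE}: card=720; try (E,merge)→2300, (E,hash)→2660, (A,hash)→3560, (E,nl)→8120, (A,merge)→16460, (A,nl)→73640; best=2300 via (E,merge)
  {ACDE}: card=14400; try (C,hash)→3500, (E,hash)→4340, (C,merge)→10500, (E,merge)→16820, (C,nl_idx)→21020, (C,nl)→31100 …(+1); best=3500 via (C,hash)

3500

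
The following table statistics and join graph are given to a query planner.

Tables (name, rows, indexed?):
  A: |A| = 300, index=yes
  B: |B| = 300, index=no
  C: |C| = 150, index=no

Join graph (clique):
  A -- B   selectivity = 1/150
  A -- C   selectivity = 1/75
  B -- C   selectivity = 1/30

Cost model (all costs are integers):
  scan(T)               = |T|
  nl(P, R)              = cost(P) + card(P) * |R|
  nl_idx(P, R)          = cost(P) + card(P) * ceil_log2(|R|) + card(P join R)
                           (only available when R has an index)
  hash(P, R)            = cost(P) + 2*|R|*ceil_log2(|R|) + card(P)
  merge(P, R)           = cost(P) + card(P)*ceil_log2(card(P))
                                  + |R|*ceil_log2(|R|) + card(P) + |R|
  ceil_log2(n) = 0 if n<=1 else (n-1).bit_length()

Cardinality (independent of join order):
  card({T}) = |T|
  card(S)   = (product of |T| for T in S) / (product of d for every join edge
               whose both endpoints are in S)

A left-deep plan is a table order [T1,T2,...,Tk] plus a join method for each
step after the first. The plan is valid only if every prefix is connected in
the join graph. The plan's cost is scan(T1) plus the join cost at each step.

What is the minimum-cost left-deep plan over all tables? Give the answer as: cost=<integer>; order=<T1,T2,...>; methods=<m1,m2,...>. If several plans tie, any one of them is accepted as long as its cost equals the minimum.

cost=6600; order=B,A,C; methods=nl_idx,hash

Selinger DP (subsets sized 1..n):
  {A}: scan cost=300, card=300
  {B}: scan cost=300, card=300
  {C}: scan cost=150, card=150
  {AB}: card=600; try (A,nl_idx)→3600, (B,hash)→6000, (A,hash)→6000, (B,merge)→6300, (A,merge)→6300, (B,nl)→90300 …(+1); best=3600 via (A,nl_idx)
  {AC}: card=600; try (A,nl_idx)→2100, (C,hash)→3000, (A,merge)→4500, (C,merge)→4650, (A,hash)→5700, (A,nl)→45150 …(+1); best=2100 via (A,nl_idx)
  {BC}: card=1500; try (C,hash)→3000, (B,merge)→4500, (C,merge)→4650, (B,hash)→5700, (B,nl)→45150, (C,nl)→45300; best=3000 via (C,hash)
  {ABC}: card=40; try (C,hash)→6600, (B,hash)→8100, (A,hash)→9900, (C,merge)→11550, (B,merge)→11700, (A,nl_idx)→16540 …(+4); best=6600 via (C,hash)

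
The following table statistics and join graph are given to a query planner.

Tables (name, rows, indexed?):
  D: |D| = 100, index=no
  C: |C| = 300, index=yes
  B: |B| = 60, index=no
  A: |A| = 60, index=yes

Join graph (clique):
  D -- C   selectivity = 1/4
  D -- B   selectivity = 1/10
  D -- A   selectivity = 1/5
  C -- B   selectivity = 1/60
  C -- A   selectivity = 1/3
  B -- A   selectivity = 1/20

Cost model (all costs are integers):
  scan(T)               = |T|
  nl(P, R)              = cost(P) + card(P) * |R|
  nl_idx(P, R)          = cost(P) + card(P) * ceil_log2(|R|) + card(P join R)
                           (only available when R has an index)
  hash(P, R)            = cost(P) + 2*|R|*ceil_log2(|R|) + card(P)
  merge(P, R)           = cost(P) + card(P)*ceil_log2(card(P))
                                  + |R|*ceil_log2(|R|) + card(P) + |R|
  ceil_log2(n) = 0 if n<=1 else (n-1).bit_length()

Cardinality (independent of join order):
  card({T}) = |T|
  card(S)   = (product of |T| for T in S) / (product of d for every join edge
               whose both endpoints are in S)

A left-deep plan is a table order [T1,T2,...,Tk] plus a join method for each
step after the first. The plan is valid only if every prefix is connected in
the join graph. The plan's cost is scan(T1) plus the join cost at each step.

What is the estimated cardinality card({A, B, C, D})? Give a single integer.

150

Tables in S: A(60), B(60), C(300), D(100)
Edges inside S: D-C(d=4), D-B(d=10), D-A(d=5), C-B(d=60), C-A(d=3), B-A(d=20)
numerator = 60 * 60 * 300 * 100 = 108000000
denominator = 4 * 10 * 5 * 60 * 3 * 20 = 720000
card(S) = 108000000 / 720000 = 150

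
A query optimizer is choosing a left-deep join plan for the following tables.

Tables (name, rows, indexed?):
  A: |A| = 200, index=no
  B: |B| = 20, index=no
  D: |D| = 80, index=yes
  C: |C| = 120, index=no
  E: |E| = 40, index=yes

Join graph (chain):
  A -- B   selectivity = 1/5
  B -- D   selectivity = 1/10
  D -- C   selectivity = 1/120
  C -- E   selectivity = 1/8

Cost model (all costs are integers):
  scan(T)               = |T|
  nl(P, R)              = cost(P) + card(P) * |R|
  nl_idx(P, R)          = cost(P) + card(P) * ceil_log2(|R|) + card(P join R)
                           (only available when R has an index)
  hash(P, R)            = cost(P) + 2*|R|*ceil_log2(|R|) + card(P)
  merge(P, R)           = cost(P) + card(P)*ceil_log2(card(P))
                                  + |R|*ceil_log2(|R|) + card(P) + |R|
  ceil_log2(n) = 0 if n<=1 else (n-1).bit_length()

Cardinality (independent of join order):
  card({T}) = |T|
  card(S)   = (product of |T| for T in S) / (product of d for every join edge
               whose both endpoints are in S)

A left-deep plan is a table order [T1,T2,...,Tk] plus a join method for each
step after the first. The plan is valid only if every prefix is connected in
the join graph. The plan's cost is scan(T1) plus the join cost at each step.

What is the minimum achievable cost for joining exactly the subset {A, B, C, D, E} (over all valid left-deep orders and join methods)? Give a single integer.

Selinger DP over subsets of {A,B,C,D,E}:
  {A}: scan cost=200, card=200
  {B}: scan cost=20, card=20
  {D}: scan cost=80, card=80
  {C}: scan cost=120, card=120
  {E}: scan cost=40, card=40
  {AB}: card=800; try (B,hash)→600, (A,merge)→1940, (B,merge)→2120, (A,hash)→3240, (A,nl)→4020, (B,nl)→4200; best=600 via (B,hash)
  {BD}: card=160; try (D,nl_idx)→320, (B,hash)→360, (D,merge)→780, (B,merge)→840, (D,hash)→1160, (D,nl)→1620 …(+1); best=320 via (D,nl_idx)
  {CD}: card=80; try (D,nl_idx)→1040, (D,hash)→1360, (C,merge)→1680, (D,merge)→1720, (C,hash)→1840, (C,nl)→9680 …(+1); best=1040 via (D,nl_idx)
  {CE}: card=600; try (E,hash)→720, (C,merge)→1280, (E,merge)→1360, (E,nl_idx)→1440, (C,hash)→1760, (C,nl)→4840 …(+1); best=720 via (E,hash)
  {ABD}: card=6400; try (D,hash)→2520, (A,merge)→3560, (A,hash)→3680, (D,merge)→10040, (D,nl_idx)→12600, (A,nl)→32320 …(+1); best=2520 via (D,hash)
  {BCD}: card=160; try (B,hash)→1320, (B,merge)→1800, (C,hash)→2160, (B,nl)→2640, (C,merge)→2720, (C,nl)→19520; best=1320 via (B,hash)
  {CDE}: card=400; try (E,hash)→1600, (E,nl_idx)→1920, (E,merge)→1960, (D,hash)→2440, (E,nl)→4240, (D,nl_idx)→5320 …(+2); best=1600 via (E,hash)
  {ABCD}: card=6400; try (A,merge)→4560, (A,hash)→4680, (C,hash)→10600, (A,nl)→33320, (C,merge)→93080, (C,nl)→770520; best=4560 via (A,merge)
  {BCDE}: card=800; try (E,hash)→1960, (B,hash)→2200, (E,merge)→3040, (E,nl_idx)→3080, (B,merge)→5720, (E,nl)→7720 …(+1); best=1960 via (E,hash)
  {ABCDE}: card=32000; try (A,hash)→5960, (E,hash)→11440, (A,merge)→12560, (E,nl_idx)→74960, (E,merge)→94440, (A,nl)→161960 …(+1); best=5960 via (A,hash)

5960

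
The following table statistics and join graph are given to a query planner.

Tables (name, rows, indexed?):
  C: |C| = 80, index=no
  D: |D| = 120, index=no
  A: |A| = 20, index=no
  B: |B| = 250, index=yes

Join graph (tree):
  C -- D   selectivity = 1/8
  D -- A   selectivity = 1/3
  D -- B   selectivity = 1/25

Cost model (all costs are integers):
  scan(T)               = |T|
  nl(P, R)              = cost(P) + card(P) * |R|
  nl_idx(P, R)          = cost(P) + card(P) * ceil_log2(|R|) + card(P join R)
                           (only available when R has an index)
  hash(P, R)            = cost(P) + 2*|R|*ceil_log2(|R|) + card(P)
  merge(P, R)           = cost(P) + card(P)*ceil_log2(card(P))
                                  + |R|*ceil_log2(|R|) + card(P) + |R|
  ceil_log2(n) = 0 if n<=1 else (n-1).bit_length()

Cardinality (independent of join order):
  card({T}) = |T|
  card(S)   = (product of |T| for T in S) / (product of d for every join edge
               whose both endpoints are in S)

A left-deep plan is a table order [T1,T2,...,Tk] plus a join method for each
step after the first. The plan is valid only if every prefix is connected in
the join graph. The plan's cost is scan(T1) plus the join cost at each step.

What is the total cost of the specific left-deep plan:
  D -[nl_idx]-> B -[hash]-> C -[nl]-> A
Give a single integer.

step 1: scan D: cost=120, card=120
step 2: join B via nl_idx
    card(P join B) = 120*250/(25) = 1200
    cost = 120 + 120*8 + 1200 = 2280
step 3: join C via hash
    card(P join C) = 1200*80/(8) = 12000
    cost = 2280 + 2*80*7 + 1200 = 4600
step 4: join A via nl
    card(P join A) = 12000*20/(3) = 80000
    cost = 4600 + 12000*20 = 244600

244600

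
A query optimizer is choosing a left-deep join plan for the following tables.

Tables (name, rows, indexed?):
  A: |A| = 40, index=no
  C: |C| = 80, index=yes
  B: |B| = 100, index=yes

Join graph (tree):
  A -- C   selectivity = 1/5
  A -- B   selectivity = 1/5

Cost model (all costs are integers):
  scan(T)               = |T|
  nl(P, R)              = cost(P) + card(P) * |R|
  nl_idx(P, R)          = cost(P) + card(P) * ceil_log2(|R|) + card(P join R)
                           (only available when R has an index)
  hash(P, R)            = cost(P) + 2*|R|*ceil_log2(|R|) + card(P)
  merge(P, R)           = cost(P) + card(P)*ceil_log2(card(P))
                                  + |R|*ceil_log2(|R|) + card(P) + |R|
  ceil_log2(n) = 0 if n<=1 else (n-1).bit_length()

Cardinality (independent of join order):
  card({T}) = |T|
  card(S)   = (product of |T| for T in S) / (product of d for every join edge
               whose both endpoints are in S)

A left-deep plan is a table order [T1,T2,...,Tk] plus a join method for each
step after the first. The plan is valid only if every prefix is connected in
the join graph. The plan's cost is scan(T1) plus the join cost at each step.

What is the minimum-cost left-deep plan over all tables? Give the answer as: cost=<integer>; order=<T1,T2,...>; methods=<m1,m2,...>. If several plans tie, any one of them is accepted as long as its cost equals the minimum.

cost=2600; order=B,A,C; methods=hash,hash

Selinger DP (subsets sized 1..n):
  {A}: scan cost=40, card=40
  {C}: scan cost=80, card=80
  {B}: scan cost=100, card=100
  {AC}: card=640; try (A,hash)→640, (C,merge)→960, (C,nl_idx)→960, (A,merge)→1000, (C,hash)→1200, (C,nl)→3240 …(+1); best=640 via (A,hash)
  {AB}: card=800; try (A,hash)→680, (B,merge)→1120, (B,nl_idx)→1120, (A,merge)→1180, (B,hash)→1480, (B,nl)→4040 …(+1); best=680 via (A,hash)
  {ABC}: card=12800; try (C,hash)→2600, (B,hash)→2680, (B,merge)→8480, (C,merge)→10120, (B,nl_idx)→17920, (C,nl_idx)→19080 …(+2); best=2600 via (C,hash)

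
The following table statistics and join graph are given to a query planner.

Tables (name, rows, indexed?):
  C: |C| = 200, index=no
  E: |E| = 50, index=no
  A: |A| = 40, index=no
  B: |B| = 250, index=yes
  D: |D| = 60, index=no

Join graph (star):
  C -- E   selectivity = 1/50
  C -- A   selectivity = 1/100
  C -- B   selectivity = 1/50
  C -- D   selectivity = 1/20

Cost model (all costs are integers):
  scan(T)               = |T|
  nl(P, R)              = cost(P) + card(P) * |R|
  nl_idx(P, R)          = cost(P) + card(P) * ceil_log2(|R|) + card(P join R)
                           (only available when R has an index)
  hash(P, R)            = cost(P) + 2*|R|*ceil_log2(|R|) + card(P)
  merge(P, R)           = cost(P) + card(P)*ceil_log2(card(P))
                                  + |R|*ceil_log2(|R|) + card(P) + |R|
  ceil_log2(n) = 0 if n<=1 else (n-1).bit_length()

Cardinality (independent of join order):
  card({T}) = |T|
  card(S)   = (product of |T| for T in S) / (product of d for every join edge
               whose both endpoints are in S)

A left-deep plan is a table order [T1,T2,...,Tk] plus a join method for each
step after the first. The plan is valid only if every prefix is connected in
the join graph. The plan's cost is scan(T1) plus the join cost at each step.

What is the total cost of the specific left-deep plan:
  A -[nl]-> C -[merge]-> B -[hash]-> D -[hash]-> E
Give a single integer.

step 1: scan A: cost=40, card=40
step 2: join C via nl
    card(P join C) = 40*200/(100) = 80
    cost = 40 + 40*200 = 8040
step 3: join B via merge
    card(P join B) = 80*250/(50) = 400
    cost = 8040 + 80*7 + 250*8 + 80 + 250 = 10930
step 4: join D via hash
    card(P join D) = 400*60/(20) = 1200
    cost = 10930 + 2*60*6 + 400 = 12050
step 5: join E via hash
    card(P join E) = 1200*50/(50) = 1200
    cost = 12050 + 2*50*6 + 1200 = 13850

13850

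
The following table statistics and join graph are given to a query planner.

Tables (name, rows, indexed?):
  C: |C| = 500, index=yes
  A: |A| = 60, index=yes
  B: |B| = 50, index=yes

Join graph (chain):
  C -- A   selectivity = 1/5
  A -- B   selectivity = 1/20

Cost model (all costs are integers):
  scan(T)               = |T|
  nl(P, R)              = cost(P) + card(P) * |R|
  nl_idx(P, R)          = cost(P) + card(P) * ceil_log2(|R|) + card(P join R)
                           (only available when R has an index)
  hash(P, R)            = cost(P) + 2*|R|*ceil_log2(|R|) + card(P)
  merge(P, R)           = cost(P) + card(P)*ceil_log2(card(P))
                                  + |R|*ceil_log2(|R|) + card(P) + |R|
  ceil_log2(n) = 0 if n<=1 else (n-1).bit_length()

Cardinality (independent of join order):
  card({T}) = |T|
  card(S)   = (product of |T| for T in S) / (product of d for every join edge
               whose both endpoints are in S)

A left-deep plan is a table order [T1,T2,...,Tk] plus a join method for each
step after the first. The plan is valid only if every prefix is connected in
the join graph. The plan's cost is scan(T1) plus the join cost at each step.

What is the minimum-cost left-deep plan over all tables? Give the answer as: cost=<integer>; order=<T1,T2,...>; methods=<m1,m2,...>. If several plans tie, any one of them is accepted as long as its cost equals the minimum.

Selinger DP (subsets sized 1..n):
  {C}: scan cost=500, card=500
  {A}: scan cost=60, card=60
  {B}: scan cost=50, card=50
  {AC}: card=6000; try (A,hash)→1720, (C,merge)→5480, (A,merge)→5920, (C,nl_idx)→6600, (C,hash)→9120, (A,nl_idx)→9500 …(+2); best=1720 via (A,hash)
  {AB}: card=150; try (A,nl_idx)→500, (B,nl_idx)→570, (B,hash)→720, (A,hash)→820, (A,merge)→820, (B,merge)→830 …(+2); best=500 via (A,nl_idx)
  {ABC}: card=15000; try (C,merge)→6850, (B,hash)→8320, (C,hash)→9650, (C,nl_idx)→16850, (B,nl_idx)→52720, (C,nl)→75500 …(+2); best=6850 via (C,merge)

cost=6850; order=B,A,C; methods=nl_idx,merge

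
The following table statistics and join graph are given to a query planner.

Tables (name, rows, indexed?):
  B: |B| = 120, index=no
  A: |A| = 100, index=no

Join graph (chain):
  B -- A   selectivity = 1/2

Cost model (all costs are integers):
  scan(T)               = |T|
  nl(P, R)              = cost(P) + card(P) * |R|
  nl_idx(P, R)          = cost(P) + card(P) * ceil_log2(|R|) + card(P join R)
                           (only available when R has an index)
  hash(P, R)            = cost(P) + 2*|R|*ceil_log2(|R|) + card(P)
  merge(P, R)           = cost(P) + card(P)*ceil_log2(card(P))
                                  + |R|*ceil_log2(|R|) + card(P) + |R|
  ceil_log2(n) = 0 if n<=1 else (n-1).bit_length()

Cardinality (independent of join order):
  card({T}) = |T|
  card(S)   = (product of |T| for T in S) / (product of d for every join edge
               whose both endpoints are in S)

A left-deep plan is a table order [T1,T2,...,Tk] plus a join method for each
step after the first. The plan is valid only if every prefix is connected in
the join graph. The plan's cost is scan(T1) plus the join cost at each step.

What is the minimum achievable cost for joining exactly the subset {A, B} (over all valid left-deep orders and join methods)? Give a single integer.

1640

Selinger DP over subsets of {A,B}:
  {B}: scan cost=120, card=120
  {A}: scan cost=100, card=100
  {AB}: card=6000; try (A,hash)→1640, (B,merge)→1860, (B,hash)→1880, (A,merge)→1880, (B,nl)→12100, (A,nl)→12120; best=1640 via (A,hash)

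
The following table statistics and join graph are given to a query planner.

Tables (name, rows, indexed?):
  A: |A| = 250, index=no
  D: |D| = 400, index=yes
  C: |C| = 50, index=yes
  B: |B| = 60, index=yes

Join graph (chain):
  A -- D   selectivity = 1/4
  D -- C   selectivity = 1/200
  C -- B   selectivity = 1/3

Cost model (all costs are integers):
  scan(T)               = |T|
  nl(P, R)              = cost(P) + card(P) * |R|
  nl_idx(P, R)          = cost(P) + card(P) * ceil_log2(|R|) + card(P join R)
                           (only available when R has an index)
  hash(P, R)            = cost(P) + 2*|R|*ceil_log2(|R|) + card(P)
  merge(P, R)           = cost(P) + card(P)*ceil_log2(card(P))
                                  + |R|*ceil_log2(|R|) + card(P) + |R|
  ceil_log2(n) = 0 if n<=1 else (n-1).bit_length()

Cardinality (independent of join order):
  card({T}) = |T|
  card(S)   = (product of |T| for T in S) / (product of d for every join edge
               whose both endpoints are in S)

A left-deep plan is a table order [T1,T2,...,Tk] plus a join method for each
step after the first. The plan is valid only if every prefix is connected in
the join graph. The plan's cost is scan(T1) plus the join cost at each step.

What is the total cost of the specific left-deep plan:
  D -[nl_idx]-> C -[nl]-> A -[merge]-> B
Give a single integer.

115820

step 1: scan D: cost=400, card=400
step 2: join C via nl_idx
    card(P join C) = 400*50/(200) = 100
    cost = 400 + 400*6 + 100 = 2900
step 3: join A via nl
    card(P join A) = 100*250/(4) = 6250
    cost = 2900 + 100*250 = 27900
step 4: join B via merge
    card(P join B) = 6250*60/(3) = 125000
    cost = 27900 + 6250*13 + 60*6 + 6250 + 60 = 115820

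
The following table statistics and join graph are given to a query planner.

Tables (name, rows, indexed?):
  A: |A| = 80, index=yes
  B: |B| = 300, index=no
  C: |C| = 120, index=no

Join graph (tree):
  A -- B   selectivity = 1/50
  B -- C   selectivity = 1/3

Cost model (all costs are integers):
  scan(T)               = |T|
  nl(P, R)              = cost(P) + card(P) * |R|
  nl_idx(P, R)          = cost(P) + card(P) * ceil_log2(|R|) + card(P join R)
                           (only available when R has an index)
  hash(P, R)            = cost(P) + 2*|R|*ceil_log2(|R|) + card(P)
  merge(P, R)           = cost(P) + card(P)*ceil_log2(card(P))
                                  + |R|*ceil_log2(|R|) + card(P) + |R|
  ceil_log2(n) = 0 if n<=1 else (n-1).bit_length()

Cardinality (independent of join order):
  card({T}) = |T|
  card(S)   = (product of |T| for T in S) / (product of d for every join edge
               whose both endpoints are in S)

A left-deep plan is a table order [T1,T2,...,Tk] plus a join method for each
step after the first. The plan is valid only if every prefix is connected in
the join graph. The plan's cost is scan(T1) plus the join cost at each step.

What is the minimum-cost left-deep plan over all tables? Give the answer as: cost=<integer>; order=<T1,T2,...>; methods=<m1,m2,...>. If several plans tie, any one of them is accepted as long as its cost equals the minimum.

cost=3880; order=B,A,C; methods=hash,hash

Selinger DP (subsets sized 1..n):
  {A}: scan cost=80, card=80
  {B}: scan cost=300, card=300
  {C}: scan cost=120, card=120
  {AB}: card=480; try (A,hash)→1720, (A,nl_idx)→2880, (B,merge)→3720, (A,merge)→3940, (B,hash)→5560, (B,nl)→24080 …(+1); best=1720 via (A,hash)
  {BC}: card=12000; try (C,hash)→2280, (B,merge)→4080, (C,merge)→4260, (B,hash)→5640, (B,nl)→36120, (C,nl)→36300; best=2280 via (C,hash)
  {ABC}: card=19200; try (C,hash)→3880, (C,merge)→7480, (A,hash)→15400, (C,nl)→59320, (A,nl_idx)→105480, (A,merge)→182920 …(+1); best=3880 via (C,hash)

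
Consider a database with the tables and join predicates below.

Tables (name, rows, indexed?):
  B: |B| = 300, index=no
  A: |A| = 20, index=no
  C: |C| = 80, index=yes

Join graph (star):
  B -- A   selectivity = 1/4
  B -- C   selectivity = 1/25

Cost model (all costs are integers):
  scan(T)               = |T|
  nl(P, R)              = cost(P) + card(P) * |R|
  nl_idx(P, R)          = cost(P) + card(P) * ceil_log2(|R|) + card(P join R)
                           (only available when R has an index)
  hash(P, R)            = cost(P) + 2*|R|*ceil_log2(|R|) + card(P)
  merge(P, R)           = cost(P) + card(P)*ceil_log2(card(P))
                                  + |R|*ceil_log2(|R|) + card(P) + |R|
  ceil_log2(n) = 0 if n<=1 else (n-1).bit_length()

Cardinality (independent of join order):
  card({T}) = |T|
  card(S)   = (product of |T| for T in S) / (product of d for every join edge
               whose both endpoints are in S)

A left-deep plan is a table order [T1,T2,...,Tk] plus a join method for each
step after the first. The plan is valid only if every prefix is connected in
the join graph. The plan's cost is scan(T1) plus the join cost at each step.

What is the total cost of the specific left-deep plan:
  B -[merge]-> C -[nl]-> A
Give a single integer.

step 1: scan B: cost=300, card=300
step 2: join C via merge
    card(P join C) = 300*80/(25) = 960
    cost = 300 + 300*9 + 80*7 + 300 + 80 = 3940
step 3: join A via nl
    card(P join A) = 960*20/(4) = 4800
    cost = 3940 + 960*20 = 23140

23140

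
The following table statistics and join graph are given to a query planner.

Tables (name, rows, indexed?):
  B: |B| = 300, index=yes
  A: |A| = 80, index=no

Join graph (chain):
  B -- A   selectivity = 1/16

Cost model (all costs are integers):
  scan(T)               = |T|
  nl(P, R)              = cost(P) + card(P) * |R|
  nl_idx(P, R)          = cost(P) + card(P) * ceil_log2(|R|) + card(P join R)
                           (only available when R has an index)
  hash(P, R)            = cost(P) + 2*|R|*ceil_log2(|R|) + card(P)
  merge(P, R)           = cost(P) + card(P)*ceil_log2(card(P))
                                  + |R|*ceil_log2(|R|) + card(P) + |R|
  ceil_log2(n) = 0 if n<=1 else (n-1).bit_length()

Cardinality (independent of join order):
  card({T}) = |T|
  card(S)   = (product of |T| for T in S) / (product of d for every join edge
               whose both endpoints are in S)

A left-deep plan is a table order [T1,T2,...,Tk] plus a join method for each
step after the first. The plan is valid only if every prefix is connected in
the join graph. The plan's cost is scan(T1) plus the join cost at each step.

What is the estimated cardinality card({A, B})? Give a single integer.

1500

Tables in S: A(80), B(300)
Edges inside S: B-A(d=16)
numerator = 80 * 300 = 24000
denominator = 16 = 16
card(S) = 24000 / 16 = 1500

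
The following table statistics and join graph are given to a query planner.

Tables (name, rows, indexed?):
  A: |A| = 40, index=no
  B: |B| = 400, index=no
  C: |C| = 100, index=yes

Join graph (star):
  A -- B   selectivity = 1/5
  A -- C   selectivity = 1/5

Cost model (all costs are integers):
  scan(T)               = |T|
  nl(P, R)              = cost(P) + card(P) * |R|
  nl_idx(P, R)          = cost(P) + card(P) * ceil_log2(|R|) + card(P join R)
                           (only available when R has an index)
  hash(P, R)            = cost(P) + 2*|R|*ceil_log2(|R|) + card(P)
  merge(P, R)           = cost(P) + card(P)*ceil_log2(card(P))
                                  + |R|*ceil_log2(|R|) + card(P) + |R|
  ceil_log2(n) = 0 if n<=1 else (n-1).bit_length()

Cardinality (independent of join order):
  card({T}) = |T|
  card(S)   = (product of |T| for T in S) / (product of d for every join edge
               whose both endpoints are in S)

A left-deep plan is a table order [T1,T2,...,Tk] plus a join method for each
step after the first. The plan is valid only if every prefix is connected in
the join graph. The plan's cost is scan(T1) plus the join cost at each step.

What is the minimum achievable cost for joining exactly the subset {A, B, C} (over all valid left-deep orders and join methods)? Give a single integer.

Selinger DP over subsets of {A,B,C}:
  {A}: scan cost=40, card=40
  {B}: scan cost=400, card=400
  {C}: scan cost=100, card=100
  {AB}: card=3200; try (A,hash)→1280, (B,merge)→4320, (A,merge)→4680, (B,hash)→7280, (B,nl)→16040, (A,nl)→16400; best=1280 via (A,hash)
  {AC}: card=800; try (A,hash)→680, (C,merge)→1120, (C,nl_idx)→1120, (A,merge)→1180, (C,hash)→1480, (C,nl)→4040 …(+1); best=680 via (A,hash)
  {ABC}: card=64000; try (C,hash)→5880, (B,hash)→8680, (B,merge)→13480, (C,merge)→43680, (C,nl_idx)→87680, (B,nl)→320680 …(+1); best=5880 via (C,hash)

5880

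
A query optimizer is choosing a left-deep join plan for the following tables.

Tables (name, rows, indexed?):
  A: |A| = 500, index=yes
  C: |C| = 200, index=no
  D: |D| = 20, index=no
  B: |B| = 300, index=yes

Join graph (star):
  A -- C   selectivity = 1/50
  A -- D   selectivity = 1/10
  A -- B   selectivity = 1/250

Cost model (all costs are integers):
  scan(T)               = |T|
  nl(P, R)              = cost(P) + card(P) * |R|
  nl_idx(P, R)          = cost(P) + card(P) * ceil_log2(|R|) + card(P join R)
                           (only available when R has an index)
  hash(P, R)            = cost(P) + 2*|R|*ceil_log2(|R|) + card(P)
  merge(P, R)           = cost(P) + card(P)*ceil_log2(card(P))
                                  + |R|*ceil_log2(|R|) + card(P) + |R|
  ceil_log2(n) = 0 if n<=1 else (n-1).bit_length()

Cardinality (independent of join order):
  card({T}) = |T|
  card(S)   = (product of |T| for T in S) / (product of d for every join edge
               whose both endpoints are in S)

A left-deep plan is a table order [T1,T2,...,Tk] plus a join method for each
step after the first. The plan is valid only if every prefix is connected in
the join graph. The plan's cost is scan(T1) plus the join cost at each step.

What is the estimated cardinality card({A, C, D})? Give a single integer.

Tables in S: A(500), C(200), D(20)
Edges inside S: A-C(d=50), A-D(d=10)
numerator = 500 * 200 * 20 = 2000000
denominator = 50 * 10 = 500
card(S) = 2000000 / 500 = 4000

4000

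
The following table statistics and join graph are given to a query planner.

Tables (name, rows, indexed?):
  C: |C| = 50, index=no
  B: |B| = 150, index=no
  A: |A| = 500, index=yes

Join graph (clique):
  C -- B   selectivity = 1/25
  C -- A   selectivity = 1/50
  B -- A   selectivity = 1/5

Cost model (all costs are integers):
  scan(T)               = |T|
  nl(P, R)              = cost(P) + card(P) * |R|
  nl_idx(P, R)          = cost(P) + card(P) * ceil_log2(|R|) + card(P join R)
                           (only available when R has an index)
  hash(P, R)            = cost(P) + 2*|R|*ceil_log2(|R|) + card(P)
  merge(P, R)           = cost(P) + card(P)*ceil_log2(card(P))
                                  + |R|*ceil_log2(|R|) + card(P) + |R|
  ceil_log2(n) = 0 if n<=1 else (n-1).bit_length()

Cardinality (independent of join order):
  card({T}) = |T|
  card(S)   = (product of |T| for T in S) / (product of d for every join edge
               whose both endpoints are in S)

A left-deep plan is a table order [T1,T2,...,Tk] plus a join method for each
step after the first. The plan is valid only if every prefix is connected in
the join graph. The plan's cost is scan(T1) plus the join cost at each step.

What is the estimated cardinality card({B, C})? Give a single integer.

Tables in S: B(150), C(50)
Edges inside S: C-B(d=25)
numerator = 150 * 50 = 7500
denominator = 25 = 25
card(S) = 7500 / 25 = 300

300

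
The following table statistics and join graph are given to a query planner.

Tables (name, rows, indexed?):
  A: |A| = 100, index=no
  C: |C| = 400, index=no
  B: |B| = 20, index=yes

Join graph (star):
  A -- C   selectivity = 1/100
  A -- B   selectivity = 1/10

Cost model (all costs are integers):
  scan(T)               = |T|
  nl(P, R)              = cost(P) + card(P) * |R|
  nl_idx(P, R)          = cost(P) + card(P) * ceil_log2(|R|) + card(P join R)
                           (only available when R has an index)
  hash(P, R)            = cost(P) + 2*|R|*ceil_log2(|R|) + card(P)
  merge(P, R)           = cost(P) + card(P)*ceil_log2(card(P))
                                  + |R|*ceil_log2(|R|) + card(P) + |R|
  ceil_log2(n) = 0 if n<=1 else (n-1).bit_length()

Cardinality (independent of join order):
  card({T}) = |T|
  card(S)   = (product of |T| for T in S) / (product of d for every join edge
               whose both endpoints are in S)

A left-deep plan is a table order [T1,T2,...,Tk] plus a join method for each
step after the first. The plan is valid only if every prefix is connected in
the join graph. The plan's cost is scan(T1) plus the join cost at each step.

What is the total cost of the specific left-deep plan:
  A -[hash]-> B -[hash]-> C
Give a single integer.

step 1: scan A: cost=100, card=100
step 2: join B via hash
    card(P join B) = 100*20/(10) = 200
    cost = 100 + 2*20*5 + 100 = 400
step 3: join C via hash
    card(P join C) = 200*400/(100) = 800
    cost = 400 + 2*400*9 + 200 = 7800

7800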